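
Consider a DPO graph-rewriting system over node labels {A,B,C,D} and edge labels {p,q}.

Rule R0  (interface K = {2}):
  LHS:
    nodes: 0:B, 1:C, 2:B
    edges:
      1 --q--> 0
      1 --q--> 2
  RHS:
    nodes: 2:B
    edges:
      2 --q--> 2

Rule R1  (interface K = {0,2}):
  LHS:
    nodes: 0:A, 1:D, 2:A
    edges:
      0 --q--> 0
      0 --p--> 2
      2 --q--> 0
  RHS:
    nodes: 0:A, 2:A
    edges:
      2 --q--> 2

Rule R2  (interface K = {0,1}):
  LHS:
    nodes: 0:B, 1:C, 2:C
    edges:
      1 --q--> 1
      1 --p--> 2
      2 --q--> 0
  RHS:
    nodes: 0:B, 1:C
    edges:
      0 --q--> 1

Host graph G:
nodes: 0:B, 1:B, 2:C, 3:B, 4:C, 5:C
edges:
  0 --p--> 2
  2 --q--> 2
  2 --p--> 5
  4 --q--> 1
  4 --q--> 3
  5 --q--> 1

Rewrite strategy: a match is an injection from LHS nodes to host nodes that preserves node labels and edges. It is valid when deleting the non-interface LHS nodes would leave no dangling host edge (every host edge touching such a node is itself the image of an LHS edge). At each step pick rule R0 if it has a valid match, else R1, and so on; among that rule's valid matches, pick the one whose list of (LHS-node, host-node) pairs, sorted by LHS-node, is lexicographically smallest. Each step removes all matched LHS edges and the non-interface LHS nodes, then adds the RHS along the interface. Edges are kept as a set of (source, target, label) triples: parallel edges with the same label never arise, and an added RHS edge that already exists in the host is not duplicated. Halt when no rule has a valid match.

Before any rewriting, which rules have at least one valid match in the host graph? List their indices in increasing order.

Answer: [R0,R2]

Rewrite trace:
R0: 1 valid match — {0↦3, 1↦4, 2↦1}
R1: no valid match — LHS pattern not found
R2: 1 valid match — {0↦1, 1↦2, 2↦5}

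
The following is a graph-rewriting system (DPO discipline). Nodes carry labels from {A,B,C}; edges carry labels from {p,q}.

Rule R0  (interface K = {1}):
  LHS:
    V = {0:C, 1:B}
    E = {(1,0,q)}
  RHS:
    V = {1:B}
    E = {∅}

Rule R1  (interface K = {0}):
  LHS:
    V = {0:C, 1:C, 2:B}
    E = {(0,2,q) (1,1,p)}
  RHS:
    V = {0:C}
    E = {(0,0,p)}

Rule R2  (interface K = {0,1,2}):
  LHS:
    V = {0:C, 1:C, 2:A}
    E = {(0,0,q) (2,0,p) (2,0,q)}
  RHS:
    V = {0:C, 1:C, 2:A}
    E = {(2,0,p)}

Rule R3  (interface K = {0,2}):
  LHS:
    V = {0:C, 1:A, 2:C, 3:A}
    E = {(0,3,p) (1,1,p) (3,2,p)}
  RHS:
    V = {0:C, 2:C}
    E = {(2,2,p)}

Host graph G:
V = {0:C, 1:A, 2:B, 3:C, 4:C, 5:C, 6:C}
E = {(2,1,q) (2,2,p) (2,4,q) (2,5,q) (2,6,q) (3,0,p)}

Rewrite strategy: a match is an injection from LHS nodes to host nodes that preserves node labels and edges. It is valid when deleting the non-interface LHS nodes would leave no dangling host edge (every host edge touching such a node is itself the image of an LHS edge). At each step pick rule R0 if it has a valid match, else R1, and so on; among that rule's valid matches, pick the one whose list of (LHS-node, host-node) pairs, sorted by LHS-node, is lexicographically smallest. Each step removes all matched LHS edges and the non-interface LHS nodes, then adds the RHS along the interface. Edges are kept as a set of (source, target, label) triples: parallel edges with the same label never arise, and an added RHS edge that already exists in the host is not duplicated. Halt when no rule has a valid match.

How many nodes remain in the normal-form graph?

[0] host  ⇒  7 nodes, 6 edges  {2-q->1 2-p->2 2-q->4 2-q->5 2-q->6 3-p->0}
[1] R0 @ {0↦4, 1↦2}  ⇒  6 nodes, 5 edges  {2-q->1 2-p->2 2-q->5 2-q->6 3-p->0}
[2] R0 @ {0↦5, 1↦2}  ⇒  5 nodes, 4 edges  {2-q->1 2-p->2 2-q->6 3-p->0}
[3] R0 @ {0↦6, 1↦2}  ⇒  4 nodes, 3 edges  {2-q->1 2-p->2 3-p->0}
halt: no rule applies after step 3
NF nodes: {0:C, 1:A, 2:B, 3:C}

Answer: 4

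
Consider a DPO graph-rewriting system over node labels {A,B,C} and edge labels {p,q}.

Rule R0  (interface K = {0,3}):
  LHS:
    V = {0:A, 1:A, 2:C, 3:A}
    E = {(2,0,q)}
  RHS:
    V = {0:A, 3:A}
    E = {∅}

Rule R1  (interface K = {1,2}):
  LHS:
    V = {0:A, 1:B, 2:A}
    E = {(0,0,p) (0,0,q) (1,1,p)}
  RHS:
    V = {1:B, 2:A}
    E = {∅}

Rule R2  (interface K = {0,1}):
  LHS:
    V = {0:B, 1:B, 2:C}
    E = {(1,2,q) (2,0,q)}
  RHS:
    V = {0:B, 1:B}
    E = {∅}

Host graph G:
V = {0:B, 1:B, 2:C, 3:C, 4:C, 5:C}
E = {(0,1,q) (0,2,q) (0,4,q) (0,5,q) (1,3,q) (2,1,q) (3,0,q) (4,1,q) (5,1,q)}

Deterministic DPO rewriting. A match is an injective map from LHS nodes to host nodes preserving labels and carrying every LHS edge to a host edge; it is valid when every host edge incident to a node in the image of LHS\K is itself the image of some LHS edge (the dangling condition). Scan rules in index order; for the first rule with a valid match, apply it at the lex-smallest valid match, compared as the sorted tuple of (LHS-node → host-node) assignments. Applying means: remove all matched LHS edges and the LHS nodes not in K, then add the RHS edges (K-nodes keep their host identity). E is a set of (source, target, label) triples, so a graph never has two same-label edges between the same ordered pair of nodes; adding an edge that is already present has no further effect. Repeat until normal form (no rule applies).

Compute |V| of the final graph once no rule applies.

Answer: 2

Derivation:
[0] host  ⇒  6 nodes, 9 edges  {0-q->1 0-q->2 0-q->4 0-q->5 1-q->3 2-q->1 3-q->0 4-q->1 5-q->1}
[1] R2 @ {0↦0, 1↦1, 2↦3}  ⇒  5 nodes, 7 edges  {0-q->1 0-q->2 0-q->4 0-q->5 2-q->1 4-q->1 5-q->1}
[2] R2 @ {0↦1, 1↦0, 2↦2}  ⇒  4 nodes, 5 edges  {0-q->1 0-q->4 0-q->5 4-q->1 5-q->1}
[3] R2 @ {0↦1, 1↦0, 2↦4}  ⇒  3 nodes, 3 edges  {0-q->1 0-q->5 5-q->1}
[4] R2 @ {0↦1, 1↦0, 2↦5}  ⇒  2 nodes, 1 edges  {0-q->1}
final graph: no rule applies after step 4
NF nodes: {0:B, 1:B}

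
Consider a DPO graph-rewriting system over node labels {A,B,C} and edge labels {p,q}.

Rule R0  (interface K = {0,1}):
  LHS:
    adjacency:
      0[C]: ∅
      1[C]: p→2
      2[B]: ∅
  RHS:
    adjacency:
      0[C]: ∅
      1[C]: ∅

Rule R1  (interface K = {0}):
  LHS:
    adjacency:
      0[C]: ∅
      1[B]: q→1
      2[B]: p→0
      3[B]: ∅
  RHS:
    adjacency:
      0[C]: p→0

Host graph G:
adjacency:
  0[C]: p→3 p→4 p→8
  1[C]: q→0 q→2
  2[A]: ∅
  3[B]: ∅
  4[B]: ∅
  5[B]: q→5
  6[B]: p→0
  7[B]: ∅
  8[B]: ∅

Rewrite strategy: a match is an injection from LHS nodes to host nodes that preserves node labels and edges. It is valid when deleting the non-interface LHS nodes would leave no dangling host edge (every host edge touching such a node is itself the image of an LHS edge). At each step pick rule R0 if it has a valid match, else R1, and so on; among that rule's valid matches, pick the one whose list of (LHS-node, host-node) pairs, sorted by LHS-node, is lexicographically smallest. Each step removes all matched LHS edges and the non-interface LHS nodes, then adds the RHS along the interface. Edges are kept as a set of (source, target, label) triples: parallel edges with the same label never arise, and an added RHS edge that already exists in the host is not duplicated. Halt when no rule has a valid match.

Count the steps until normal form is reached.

initial: |V|=9 |E|=7  E = 0-p->3 0-p->4 0-p->8 1-q->0 1-q->2 5-q->5 6-p->0
step 1: apply R0 at {0↦1, 1↦0, 2↦3}  → |V|=8 |E|=6  E = 0-p->4 0-p->8 1-q->0 1-q->2 5-q->5 6-p->0
step 2: apply R0 at {0↦1, 1↦0, 2↦4}  → |V|=7 |E|=5  E = 0-p->8 1-q->0 1-q->2 5-q->5 6-p->0
step 3: apply R0 at {0↦1, 1↦0, 2↦8}  → |V|=6 |E|=4  E = 1-q->0 1-q->2 5-q->5 6-p->0
step 4: apply R1 at {0↦0, 1↦5, 2↦6, 3↦7}  → |V|=3 |E|=3  E = 0-p->0 1-q->0 1-q->2
final graph: no rule applies after step 4

Answer: 4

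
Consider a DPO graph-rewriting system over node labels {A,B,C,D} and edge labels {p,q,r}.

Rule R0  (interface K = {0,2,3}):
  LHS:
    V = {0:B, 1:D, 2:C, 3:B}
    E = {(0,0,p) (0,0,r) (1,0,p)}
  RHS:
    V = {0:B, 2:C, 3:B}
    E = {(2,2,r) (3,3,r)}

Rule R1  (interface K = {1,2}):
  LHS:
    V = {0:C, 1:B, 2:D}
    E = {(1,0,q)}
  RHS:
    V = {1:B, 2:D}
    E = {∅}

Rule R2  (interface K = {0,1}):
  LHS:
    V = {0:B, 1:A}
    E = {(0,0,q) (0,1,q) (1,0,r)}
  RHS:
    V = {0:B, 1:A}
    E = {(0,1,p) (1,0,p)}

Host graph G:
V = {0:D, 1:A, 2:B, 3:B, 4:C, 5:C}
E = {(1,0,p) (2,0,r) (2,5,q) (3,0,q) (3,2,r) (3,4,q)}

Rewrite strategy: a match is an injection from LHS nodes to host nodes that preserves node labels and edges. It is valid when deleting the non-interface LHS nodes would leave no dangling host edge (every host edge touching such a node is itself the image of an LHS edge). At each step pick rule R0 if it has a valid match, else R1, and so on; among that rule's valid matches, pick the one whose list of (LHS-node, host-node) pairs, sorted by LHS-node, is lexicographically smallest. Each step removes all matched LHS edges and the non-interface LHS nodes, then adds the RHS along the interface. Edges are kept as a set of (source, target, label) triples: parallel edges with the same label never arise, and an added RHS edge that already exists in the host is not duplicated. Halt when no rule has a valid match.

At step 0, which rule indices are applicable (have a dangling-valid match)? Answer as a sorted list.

Answer: [R1]

Steps:
R0: no valid match — LHS pattern not found
R1: 2 valid matches — {0↦4, 1↦3, 2↦0}, {0↦5, 1↦2, 2↦0}
R2: no valid match — LHS pattern not found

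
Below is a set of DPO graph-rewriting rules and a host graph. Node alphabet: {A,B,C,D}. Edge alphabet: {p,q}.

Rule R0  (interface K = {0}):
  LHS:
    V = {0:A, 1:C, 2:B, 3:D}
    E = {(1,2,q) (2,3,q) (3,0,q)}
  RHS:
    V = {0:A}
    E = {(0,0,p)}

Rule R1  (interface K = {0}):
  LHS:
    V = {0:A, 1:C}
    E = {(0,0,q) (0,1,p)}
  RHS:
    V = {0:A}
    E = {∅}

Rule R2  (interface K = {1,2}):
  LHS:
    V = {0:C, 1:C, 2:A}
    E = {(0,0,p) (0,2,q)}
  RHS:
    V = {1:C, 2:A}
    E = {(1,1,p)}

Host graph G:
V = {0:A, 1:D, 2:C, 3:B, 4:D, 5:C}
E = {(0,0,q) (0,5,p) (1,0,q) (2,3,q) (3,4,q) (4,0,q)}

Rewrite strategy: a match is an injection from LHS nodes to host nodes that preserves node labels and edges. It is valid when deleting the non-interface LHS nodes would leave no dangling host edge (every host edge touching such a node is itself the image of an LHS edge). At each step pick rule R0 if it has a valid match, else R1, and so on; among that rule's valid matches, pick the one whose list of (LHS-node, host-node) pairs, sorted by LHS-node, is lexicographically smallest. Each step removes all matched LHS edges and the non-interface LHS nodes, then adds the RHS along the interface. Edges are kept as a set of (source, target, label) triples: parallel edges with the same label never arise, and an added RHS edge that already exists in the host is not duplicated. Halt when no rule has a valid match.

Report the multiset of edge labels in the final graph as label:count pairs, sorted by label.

Answer: p:1 q:1

Rewrite trace:
initial: |V|=6 |E|=6  E = 0-q->0 0-p->5 1-q->0 2-q->3 3-q->4 4-q->0
step 1: apply R0 at {0↦0, 1↦2, 2↦3, 3↦4}  → |V|=3 |E|=4  E = 0-p->0 0-q->0 0-p->5 1-q->0
step 2: apply R1 at {0↦0, 1↦5}  → |V|=2 |E|=2  E = 0-p->0 1-q->0
halt: no rule applies after step 2
NF edges: [(0, 0, 'p'), (1, 0, 'q')]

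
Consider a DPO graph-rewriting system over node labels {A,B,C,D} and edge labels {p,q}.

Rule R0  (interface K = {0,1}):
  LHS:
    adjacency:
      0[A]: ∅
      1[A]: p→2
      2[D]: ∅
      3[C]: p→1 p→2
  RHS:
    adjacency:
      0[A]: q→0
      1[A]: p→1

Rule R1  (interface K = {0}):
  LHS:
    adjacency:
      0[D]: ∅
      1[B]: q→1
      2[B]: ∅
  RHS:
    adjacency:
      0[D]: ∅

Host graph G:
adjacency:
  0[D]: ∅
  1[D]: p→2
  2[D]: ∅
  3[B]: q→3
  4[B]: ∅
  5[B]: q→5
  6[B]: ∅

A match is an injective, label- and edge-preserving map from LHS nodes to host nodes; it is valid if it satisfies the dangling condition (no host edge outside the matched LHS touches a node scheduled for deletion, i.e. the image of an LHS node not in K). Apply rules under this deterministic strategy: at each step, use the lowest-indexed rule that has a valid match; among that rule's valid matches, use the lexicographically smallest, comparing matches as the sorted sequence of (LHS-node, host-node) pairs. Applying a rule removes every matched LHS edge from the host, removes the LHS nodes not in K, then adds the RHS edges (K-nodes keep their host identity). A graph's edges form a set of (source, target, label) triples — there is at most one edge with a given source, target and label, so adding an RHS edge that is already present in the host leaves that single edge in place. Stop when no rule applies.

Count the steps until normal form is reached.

Answer: 2

Rewrite trace:
[0] host  ⇒  7 nodes, 3 edges  {1-p->2 3-q->3 5-q->5}
[1] R1 @ {0↦0, 1↦3, 2↦4}  ⇒  5 nodes, 2 edges  {1-p->2 5-q->5}
[2] R1 @ {0↦0, 1↦5, 2↦6}  ⇒  3 nodes, 1 edges  {1-p->2}
halt: no rule applies after step 2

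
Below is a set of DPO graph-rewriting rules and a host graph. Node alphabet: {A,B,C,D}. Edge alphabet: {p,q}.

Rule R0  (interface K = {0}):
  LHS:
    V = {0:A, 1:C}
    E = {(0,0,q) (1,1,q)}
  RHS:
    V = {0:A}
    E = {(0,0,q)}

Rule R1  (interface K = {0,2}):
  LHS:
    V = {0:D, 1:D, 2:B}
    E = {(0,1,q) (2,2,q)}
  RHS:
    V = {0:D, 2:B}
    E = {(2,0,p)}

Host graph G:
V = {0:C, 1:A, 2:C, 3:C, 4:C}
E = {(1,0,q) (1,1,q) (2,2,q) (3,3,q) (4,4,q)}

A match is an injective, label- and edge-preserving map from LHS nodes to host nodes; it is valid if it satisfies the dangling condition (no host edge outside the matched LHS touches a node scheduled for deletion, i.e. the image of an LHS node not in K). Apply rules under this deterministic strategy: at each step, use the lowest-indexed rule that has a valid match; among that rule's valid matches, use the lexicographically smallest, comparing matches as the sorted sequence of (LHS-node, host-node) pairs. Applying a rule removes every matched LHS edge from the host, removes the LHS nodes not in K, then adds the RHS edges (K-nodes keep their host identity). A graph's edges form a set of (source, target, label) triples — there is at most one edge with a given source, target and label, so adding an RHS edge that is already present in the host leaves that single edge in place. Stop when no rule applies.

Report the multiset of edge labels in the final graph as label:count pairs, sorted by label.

Answer: q:2

Derivation:
start.  V:5 E:5  edges: 1-q->0 1-q->1 2-q->2 3-q->3 4-q->4
1. fire R0 via {0↦1, 1↦2}  →  V:4 E:4  edges: 1-q->0 1-q->1 3-q->3 4-q->4
2. fire R0 via {0↦1, 1↦3}  →  V:3 E:3  edges: 1-q->0 1-q->1 4-q->4
3. fire R0 via {0↦1, 1↦4}  →  V:2 E:2  edges: 1-q->0 1-q->1
normal form: no rule applies after step 3
NF edges: [(1, 0, 'q'), (1, 1, 'q')]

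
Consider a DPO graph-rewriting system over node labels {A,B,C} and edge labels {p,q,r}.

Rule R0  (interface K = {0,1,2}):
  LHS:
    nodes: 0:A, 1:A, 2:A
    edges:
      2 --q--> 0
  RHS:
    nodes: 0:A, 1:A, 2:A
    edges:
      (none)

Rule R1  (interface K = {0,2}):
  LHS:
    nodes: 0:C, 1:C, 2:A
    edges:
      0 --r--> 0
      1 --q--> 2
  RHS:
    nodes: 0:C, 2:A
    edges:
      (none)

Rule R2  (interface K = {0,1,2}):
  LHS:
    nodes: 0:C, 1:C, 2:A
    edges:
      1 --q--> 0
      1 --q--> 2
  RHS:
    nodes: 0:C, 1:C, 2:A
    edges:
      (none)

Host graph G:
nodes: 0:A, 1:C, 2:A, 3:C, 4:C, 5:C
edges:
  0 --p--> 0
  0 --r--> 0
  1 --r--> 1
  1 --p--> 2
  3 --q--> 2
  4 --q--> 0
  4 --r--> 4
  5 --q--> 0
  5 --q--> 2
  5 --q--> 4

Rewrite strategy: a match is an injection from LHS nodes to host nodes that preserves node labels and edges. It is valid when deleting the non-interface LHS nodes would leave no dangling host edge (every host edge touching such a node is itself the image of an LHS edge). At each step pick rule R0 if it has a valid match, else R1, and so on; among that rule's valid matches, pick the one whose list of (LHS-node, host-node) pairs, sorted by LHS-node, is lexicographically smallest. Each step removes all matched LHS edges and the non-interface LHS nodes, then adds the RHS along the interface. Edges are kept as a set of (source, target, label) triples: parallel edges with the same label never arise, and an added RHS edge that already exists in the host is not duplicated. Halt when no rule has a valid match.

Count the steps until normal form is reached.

Answer: 3

Derivation:
[0] host  ⇒  6 nodes, 10 edges  {0-p->0 0-r->0 1-r->1 1-p->2 3-q->2 4-q->0 4-r->4 5-q->0 5-q->2 5-q->4}
[1] R1 @ {0↦1, 1↦3, 2↦2}  ⇒  5 nodes, 8 edges  {0-p->0 0-r->0 1-p->2 4-q->0 4-r->4 5-q->0 5-q->2 5-q->4}
[2] R2 @ {0↦4, 1↦5, 2↦0}  ⇒  5 nodes, 6 edges  {0-p->0 0-r->0 1-p->2 4-q->0 4-r->4 5-q->2}
[3] R1 @ {0↦4, 1↦5, 2↦2}  ⇒  4 nodes, 4 edges  {0-p->0 0-r->0 1-p->2 4-q->0}
normal form: no rule applies after step 3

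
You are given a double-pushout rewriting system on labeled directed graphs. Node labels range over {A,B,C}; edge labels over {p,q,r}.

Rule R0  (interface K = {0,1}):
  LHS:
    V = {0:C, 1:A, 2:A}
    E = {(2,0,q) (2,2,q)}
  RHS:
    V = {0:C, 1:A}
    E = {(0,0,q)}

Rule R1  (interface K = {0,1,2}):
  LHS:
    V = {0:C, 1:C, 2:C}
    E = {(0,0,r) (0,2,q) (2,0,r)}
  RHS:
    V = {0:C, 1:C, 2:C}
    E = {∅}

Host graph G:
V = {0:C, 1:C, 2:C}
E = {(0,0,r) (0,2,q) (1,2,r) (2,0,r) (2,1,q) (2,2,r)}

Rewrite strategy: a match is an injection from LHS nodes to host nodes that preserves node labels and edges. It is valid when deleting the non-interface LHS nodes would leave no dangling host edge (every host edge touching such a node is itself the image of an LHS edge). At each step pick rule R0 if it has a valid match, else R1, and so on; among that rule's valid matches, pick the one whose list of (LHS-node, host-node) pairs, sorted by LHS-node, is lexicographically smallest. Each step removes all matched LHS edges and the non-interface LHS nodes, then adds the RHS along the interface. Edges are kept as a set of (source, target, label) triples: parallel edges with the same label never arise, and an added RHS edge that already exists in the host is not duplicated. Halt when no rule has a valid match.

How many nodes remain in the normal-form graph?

Answer: 3

Steps:
[0] host  ⇒  3 nodes, 6 edges  {0-r->0 0-q->2 1-r->2 2-r->0 2-q->1 2-r->2}
[1] R1 @ {0↦0, 1↦1, 2↦2}  ⇒  3 nodes, 3 edges  {1-r->2 2-q->1 2-r->2}
[2] R1 @ {0↦2, 1↦0, 2↦1}  ⇒  3 nodes, 0 edges  {∅}
normal form: no rule applies after step 2
NF nodes: {0:C, 1:C, 2:C}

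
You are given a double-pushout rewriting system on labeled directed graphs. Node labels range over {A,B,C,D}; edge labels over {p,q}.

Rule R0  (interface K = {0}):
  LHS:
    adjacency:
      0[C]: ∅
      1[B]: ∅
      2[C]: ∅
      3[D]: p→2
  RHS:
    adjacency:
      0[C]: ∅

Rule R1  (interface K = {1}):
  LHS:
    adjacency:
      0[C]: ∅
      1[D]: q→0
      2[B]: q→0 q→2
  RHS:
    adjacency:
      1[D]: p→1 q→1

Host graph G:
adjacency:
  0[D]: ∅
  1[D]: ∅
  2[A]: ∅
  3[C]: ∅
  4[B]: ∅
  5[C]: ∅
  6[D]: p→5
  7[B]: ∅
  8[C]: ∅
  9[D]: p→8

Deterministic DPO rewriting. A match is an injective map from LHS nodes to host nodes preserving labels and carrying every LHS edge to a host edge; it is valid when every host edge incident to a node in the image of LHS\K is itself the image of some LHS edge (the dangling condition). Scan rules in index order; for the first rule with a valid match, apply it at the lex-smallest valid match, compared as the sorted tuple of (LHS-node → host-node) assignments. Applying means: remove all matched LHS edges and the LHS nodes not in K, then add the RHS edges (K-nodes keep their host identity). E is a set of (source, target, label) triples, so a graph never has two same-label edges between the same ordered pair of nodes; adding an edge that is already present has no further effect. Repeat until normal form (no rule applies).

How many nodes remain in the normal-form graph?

Answer: 4

Derivation:
start.  V:10 E:2  edges: 6-p->5 9-p->8
1. fire R0 via {0↦3, 1↦4, 2↦5, 3↦6}  →  V:7 E:1  edges: 9-p->8
2. fire R0 via {0↦3, 1↦7, 2↦8, 3↦9}  →  V:4 E:0  edges: ∅
normal form: no rule applies after step 2
NF nodes: {0:D, 1:D, 2:A, 3:C}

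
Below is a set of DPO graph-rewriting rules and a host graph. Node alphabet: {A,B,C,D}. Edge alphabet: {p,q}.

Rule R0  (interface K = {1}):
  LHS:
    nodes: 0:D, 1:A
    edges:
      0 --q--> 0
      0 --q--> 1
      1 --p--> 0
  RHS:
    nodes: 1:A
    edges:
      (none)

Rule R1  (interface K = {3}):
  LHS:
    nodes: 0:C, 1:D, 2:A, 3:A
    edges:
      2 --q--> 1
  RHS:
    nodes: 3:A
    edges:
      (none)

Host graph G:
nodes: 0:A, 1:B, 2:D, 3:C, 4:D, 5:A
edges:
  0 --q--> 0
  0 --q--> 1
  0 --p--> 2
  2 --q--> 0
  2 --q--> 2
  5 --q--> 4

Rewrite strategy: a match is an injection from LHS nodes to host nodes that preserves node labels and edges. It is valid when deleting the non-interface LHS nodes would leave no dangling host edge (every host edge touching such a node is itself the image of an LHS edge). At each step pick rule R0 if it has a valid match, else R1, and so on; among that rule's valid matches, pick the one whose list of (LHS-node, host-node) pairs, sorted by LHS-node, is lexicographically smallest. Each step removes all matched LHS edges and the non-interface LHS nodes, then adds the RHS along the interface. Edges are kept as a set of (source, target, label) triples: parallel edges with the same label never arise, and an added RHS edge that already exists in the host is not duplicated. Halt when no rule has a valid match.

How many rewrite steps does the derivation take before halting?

Answer: 2

Derivation:
[0] host  ⇒  6 nodes, 6 edges  {0-q->0 0-q->1 0-p->2 2-q->0 2-q->2 5-q->4}
[1] R0 @ {0↦2, 1↦0}  ⇒  5 nodes, 3 edges  {0-q->0 0-q->1 5-q->4}
[2] R1 @ {0↦3, 1↦4, 2↦5, 3↦0}  ⇒  2 nodes, 2 edges  {0-q->0 0-q->1}
halt: no rule applies after step 2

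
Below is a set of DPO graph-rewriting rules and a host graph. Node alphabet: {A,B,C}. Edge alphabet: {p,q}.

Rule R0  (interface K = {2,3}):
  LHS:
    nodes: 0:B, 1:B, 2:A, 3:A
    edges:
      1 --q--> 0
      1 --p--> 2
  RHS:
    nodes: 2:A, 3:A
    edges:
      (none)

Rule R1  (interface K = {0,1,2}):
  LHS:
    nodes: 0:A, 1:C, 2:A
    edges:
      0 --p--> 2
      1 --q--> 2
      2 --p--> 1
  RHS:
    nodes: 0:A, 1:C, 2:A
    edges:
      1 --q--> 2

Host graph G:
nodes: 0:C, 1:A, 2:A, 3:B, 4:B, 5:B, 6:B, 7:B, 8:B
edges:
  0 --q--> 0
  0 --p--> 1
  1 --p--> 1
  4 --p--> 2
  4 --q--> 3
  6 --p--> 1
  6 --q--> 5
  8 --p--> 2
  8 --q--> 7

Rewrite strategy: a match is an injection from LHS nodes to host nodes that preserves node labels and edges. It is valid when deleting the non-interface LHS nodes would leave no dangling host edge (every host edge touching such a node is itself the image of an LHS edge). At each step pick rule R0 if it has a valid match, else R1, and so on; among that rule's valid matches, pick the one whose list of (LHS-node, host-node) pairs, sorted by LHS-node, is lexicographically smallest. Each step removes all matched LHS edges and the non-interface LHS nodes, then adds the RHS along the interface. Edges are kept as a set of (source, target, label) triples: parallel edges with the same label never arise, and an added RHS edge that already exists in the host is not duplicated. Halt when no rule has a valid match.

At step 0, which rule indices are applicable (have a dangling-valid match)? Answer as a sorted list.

R0: 3 valid matches — {0↦3, 1↦4, 2↦2, 3↦1}, {0↦5, 1↦6, 2↦1, 3↦2}, {0↦7, 1↦8, 2↦2, 3↦1}
R1: no valid match — LHS pattern not found

Answer: [R0]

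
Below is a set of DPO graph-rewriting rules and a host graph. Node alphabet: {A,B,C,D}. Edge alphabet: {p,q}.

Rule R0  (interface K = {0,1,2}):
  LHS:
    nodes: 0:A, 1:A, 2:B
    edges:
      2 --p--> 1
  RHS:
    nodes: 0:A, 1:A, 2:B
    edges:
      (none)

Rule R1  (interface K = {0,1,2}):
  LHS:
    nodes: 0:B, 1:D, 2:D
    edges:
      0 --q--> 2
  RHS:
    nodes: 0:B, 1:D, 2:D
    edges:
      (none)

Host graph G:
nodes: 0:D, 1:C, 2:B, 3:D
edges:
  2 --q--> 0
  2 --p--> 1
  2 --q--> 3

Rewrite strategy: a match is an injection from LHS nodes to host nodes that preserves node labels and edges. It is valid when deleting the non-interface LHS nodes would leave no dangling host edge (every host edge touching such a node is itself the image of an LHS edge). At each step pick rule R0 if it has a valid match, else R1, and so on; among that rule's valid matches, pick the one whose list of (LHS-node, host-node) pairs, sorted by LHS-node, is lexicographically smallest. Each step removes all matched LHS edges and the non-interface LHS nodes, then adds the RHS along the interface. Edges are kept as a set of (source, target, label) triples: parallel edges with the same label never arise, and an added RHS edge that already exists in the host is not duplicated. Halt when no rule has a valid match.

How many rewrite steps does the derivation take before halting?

initial: |V|=4 |E|=3  E = 2-q->0 2-p->1 2-q->3
step 1: apply R1 at {0↦2, 1↦0, 2↦3}  → |V|=4 |E|=2  E = 2-q->0 2-p->1
step 2: apply R1 at {0↦2, 1↦3, 2↦0}  → |V|=4 |E|=1  E = 2-p->1
final graph: no rule applies after step 2

Answer: 2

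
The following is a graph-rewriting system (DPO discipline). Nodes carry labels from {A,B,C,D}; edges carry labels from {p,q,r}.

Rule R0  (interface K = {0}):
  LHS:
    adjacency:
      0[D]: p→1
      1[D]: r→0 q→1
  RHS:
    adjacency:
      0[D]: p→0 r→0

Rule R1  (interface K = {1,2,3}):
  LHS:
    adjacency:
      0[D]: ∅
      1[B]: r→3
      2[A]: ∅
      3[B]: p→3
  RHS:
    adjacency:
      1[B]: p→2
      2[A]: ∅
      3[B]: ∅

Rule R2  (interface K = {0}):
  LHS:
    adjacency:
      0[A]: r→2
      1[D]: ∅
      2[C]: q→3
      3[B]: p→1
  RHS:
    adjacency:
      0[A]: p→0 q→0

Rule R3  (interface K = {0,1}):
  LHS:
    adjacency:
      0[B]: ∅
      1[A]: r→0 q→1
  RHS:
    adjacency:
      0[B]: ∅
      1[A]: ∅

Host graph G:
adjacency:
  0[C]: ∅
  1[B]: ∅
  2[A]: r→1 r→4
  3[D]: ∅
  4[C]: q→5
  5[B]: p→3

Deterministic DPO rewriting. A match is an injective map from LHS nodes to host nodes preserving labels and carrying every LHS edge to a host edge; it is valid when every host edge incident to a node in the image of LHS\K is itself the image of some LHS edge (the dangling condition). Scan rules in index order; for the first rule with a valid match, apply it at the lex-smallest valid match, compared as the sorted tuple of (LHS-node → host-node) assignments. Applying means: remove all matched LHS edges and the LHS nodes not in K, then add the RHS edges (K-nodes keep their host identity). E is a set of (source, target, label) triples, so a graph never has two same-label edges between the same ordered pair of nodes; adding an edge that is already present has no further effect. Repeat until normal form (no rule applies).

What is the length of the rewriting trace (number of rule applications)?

start.  V:6 E:4  edges: 2-r->1 2-r->4 4-q->5 5-p->3
1. fire R2 via {0↦2, 1↦3, 2↦4, 3↦5}  →  V:3 E:3  edges: 2-r->1 2-p->2 2-q->2
2. fire R3 via {0↦1, 1↦2}  →  V:3 E:1  edges: 2-p->2
final graph: no rule applies after step 2

Answer: 2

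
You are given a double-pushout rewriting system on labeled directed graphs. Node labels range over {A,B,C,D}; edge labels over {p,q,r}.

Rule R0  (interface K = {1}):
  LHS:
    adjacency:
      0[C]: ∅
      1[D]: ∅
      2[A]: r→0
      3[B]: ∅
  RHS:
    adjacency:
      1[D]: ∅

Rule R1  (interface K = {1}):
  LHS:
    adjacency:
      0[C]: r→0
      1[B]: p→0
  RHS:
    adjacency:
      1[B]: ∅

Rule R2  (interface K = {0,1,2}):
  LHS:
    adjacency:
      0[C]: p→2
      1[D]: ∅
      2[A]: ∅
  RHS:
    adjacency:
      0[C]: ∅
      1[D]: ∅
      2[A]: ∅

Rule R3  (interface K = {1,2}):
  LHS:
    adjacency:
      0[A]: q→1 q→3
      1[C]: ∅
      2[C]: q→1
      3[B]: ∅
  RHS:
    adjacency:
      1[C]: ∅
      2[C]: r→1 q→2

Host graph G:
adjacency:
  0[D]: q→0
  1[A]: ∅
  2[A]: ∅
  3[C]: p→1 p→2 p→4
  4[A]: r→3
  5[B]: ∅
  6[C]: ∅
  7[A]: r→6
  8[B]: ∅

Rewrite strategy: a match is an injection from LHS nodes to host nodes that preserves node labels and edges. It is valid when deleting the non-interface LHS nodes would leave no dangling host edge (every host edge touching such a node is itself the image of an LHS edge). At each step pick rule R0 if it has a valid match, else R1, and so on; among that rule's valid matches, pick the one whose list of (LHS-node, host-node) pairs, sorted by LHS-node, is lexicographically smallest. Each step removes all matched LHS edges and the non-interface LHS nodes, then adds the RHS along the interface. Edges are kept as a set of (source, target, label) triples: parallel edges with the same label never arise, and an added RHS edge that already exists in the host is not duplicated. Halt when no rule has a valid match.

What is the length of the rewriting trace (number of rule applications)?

Answer: 5

Steps:
[0] host  ⇒  9 nodes, 6 edges  {0-q->0 3-p->1 3-p->2 3-p->4 4-r->3 7-r->6}
[1] R0 @ {0↦6, 1↦0, 2↦7, 3↦5}  ⇒  6 nodes, 5 edges  {0-q->0 3-p->1 3-p->2 3-p->4 4-r->3}
[2] R2 @ {0↦3, 1↦0, 2↦1}  ⇒  6 nodes, 4 edges  {0-q->0 3-p->2 3-p->4 4-r->3}
[3] R2 @ {0↦3, 1↦0, 2↦2}  ⇒  6 nodes, 3 edges  {0-q->0 3-p->4 4-r->3}
[4] R2 @ {0↦3, 1↦0, 2↦4}  ⇒  6 nodes, 2 edges  {0-q->0 4-r->3}
[5] R0 @ {0↦3, 1↦0, 2↦4, 3↦8}  ⇒  3 nodes, 1 edges  {0-q->0}
normal form: no rule applies after step 5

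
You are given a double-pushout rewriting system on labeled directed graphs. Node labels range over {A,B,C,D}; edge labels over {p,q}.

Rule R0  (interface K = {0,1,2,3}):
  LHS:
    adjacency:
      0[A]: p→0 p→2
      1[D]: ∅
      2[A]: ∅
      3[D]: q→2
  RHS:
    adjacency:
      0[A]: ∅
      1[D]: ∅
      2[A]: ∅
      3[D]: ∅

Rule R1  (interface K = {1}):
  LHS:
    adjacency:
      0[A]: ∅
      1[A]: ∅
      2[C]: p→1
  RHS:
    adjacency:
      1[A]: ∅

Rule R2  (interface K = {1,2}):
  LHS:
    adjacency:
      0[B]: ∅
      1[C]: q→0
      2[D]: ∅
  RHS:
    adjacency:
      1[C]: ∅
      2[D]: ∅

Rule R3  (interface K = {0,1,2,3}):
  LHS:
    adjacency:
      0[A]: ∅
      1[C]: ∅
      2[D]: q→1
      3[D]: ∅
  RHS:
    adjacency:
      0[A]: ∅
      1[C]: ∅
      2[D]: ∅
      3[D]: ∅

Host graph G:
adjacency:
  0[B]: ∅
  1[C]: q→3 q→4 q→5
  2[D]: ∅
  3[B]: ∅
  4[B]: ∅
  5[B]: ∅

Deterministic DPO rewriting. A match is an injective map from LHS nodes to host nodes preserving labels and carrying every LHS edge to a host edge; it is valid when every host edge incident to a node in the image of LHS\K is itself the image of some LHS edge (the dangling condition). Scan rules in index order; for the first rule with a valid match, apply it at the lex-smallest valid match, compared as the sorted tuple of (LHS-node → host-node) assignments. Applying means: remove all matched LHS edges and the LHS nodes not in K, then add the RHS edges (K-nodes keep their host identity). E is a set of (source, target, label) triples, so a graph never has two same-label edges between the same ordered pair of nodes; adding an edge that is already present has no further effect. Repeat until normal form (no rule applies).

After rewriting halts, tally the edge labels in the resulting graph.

initial: |V|=6 |E|=3  E = 1-q->3 1-q->4 1-q->5
step 1: apply R2 at {0↦3, 1↦1, 2↦2}  → |V|=5 |E|=2  E = 1-q->4 1-q->5
step 2: apply R2 at {0↦4, 1↦1, 2↦2}  → |V|=4 |E|=1  E = 1-q->5
step 3: apply R2 at {0↦5, 1↦1, 2↦2}  → |V|=3 |E|=0  E = ∅
halt: no rule applies after step 3
NF edges: []

Answer: (no edges)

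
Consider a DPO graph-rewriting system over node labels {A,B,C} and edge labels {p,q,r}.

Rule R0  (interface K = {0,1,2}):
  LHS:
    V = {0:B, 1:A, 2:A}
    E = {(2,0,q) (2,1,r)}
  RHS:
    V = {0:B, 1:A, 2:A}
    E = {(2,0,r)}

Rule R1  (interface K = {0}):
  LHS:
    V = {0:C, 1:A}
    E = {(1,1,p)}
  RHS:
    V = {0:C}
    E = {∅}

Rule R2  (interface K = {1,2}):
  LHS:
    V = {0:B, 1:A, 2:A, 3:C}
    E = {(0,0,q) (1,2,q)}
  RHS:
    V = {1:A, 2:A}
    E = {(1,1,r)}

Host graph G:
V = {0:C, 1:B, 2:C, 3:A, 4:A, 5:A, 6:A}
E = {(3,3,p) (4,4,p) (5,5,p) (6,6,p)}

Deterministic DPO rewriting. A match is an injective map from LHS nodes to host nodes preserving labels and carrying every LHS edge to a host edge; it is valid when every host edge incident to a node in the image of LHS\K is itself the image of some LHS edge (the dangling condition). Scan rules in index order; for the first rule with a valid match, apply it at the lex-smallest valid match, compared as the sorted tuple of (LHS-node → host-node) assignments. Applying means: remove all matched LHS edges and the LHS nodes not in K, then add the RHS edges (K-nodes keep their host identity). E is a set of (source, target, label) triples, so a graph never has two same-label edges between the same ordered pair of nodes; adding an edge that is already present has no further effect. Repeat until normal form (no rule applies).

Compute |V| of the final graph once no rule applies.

Answer: 3

Rewrite trace:
[0] host  ⇒  7 nodes, 4 edges  {3-p->3 4-p->4 5-p->5 6-p->6}
[1] R1 @ {0↦0, 1↦3}  ⇒  6 nodes, 3 edges  {4-p->4 5-p->5 6-p->6}
[2] R1 @ {0↦0, 1↦4}  ⇒  5 nodes, 2 edges  {5-p->5 6-p->6}
[3] R1 @ {0↦0, 1↦5}  ⇒  4 nodes, 1 edges  {6-p->6}
[4] R1 @ {0↦0, 1↦6}  ⇒  3 nodes, 0 edges  {∅}
normal form: no rule applies after step 4
NF nodes: {0:C, 1:B, 2:C}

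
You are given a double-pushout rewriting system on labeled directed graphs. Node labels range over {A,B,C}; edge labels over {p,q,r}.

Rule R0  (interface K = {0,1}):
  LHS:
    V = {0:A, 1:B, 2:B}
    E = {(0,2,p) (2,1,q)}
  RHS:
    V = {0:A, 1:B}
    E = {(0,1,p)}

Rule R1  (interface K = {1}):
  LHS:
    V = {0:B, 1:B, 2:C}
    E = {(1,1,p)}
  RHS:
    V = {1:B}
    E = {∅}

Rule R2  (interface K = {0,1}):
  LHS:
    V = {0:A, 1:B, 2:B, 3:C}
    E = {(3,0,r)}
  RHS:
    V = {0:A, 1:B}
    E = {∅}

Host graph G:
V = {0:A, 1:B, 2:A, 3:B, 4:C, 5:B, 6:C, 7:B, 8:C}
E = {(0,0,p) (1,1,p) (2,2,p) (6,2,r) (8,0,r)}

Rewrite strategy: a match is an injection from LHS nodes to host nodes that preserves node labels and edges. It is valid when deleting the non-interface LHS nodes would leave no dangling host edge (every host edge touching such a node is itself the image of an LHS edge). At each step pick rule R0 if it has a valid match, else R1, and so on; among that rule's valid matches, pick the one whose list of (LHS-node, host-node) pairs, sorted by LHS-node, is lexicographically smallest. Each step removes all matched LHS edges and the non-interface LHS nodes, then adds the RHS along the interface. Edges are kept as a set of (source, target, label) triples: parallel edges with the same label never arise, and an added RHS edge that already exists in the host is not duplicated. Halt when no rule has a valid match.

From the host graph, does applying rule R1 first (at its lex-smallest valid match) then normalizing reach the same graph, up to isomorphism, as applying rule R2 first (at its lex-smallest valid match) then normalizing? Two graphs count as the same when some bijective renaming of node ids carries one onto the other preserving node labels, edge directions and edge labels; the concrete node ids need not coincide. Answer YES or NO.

branch R1-first: apply at {0↦3, 1↦1, 2↦4} → |E|=4, then 2 more step(s) → NF |V|=3 |E|=2 V={0:A, 1:B, 2:A} E=0-p->0 2-p->2
branch R2-first: apply at {0↦0, 1↦1, 2↦3, 3↦8} → |E|=4, then 2 more step(s) → NF |V|=3 |E|=2 V={0:A, 1:B, 2:A} E=0-p->0 2-p->2
graphs isomorphic (equal up to label-preserving node renaming)

Answer: YES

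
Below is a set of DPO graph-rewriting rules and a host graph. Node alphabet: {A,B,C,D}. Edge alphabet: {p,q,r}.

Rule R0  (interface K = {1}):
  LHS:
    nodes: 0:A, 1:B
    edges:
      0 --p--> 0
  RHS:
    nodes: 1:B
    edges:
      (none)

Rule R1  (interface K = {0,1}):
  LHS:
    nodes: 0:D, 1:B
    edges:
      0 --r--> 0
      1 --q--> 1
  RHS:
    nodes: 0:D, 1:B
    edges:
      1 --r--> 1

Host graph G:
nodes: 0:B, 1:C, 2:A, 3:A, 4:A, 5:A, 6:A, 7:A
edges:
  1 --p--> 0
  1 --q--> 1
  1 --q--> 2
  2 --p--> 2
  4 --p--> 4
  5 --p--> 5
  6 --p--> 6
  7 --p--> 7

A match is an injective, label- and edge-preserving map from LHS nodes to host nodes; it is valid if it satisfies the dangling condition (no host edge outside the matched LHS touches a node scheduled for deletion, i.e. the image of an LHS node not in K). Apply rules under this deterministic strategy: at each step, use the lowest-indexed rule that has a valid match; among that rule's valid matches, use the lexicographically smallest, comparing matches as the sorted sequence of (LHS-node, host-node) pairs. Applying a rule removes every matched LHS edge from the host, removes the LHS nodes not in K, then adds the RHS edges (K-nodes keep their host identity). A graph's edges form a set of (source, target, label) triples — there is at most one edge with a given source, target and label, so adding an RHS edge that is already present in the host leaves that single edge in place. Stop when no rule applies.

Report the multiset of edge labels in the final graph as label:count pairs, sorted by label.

Answer: p:2 q:2

Steps:
[0] host  ⇒  8 nodes, 8 edges  {1-p->0 1-q->1 1-q->2 2-p->2 4-p->4 5-p->5 6-p->6 7-p->7}
[1] R0 @ {0↦4, 1↦0}  ⇒  7 nodes, 7 edges  {1-p->0 1-q->1 1-q->2 2-p->2 5-p->5 6-p->6 7-p->7}
[2] R0 @ {0↦5, 1↦0}  ⇒  6 nodes, 6 edges  {1-p->0 1-q->1 1-q->2 2-p->2 6-p->6 7-p->7}
[3] R0 @ {0↦6, 1↦0}  ⇒  5 nodes, 5 edges  {1-p->0 1-q->1 1-q->2 2-p->2 7-p->7}
[4] R0 @ {0↦7, 1↦0}  ⇒  4 nodes, 4 edges  {1-p->0 1-q->1 1-q->2 2-p->2}
final graph: no rule applies after step 4
NF edges: [(1, 0, 'p'), (1, 1, 'q'), (1, 2, 'q'), (2, 2, 'p')]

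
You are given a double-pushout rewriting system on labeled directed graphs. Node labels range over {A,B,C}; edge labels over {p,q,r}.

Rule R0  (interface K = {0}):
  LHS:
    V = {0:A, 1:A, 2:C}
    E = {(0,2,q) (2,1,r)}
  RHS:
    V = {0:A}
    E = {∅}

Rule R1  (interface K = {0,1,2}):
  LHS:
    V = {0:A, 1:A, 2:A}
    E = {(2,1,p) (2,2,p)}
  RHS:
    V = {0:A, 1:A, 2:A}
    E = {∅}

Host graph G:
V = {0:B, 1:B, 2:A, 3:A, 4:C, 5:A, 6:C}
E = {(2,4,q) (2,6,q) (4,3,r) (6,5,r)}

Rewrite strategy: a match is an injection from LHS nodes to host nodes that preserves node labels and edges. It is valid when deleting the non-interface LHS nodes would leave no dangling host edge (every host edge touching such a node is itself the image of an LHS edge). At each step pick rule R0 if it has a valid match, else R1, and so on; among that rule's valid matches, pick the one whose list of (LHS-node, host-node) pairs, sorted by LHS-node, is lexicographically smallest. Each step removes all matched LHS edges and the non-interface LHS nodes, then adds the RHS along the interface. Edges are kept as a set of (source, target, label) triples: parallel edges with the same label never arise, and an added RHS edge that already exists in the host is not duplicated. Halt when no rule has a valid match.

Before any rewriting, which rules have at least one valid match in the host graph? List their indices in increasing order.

R0: 2 valid matches — {0↦2, 1↦3, 2↦4}, {0↦2, 1↦5, 2↦6}
R1: no valid match — LHS pattern not found

Answer: [R0]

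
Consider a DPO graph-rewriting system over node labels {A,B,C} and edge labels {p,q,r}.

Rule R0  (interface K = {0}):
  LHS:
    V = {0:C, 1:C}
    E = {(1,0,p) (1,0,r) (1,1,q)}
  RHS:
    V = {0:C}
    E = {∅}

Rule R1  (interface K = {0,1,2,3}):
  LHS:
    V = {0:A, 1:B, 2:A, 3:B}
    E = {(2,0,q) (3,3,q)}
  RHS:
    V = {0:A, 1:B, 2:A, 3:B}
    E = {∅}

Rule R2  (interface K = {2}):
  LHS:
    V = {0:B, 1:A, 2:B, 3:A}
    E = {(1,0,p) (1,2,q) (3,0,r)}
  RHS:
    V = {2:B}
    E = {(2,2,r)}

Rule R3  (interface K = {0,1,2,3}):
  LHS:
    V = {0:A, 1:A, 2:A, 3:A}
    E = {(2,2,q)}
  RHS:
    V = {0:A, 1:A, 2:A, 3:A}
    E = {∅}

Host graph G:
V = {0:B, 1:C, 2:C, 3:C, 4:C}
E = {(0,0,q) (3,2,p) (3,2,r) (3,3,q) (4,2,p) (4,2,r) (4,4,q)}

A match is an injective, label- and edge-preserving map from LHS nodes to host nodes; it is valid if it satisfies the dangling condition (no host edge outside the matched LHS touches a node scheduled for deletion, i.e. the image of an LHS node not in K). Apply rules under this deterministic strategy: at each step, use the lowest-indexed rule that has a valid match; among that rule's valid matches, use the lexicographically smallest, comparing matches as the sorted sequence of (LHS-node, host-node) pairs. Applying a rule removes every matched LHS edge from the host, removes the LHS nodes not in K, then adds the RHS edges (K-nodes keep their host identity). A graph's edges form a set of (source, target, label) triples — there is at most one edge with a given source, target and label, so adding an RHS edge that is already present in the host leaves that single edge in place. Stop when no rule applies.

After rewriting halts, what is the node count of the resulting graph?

Answer: 3

Steps:
[0] host  ⇒  5 nodes, 7 edges  {0-q->0 3-p->2 3-r->2 3-q->3 4-p->2 4-r->2 4-q->4}
[1] R0 @ {0↦2, 1↦3}  ⇒  4 nodes, 4 edges  {0-q->0 4-p->2 4-r->2 4-q->4}
[2] R0 @ {0↦2, 1↦4}  ⇒  3 nodes, 1 edges  {0-q->0}
normal form: no rule applies after step 2
NF nodes: {0:B, 1:C, 2:C}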